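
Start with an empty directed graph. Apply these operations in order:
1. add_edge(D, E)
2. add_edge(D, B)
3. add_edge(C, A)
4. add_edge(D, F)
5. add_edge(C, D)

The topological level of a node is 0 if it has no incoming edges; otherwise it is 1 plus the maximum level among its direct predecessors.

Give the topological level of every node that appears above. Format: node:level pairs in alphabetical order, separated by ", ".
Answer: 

Op 1: add_edge(D, E). Edges now: 1
Op 2: add_edge(D, B). Edges now: 2
Op 3: add_edge(C, A). Edges now: 3
Op 4: add_edge(D, F). Edges now: 4
Op 5: add_edge(C, D). Edges now: 5
Compute levels (Kahn BFS):
  sources (in-degree 0): C
  process C: level=0
    C->A: in-degree(A)=0, level(A)=1, enqueue
    C->D: in-degree(D)=0, level(D)=1, enqueue
  process A: level=1
  process D: level=1
    D->B: in-degree(B)=0, level(B)=2, enqueue
    D->E: in-degree(E)=0, level(E)=2, enqueue
    D->F: in-degree(F)=0, level(F)=2, enqueue
  process B: level=2
  process E: level=2
  process F: level=2
All levels: A:1, B:2, C:0, D:1, E:2, F:2

Answer: A:1, B:2, C:0, D:1, E:2, F:2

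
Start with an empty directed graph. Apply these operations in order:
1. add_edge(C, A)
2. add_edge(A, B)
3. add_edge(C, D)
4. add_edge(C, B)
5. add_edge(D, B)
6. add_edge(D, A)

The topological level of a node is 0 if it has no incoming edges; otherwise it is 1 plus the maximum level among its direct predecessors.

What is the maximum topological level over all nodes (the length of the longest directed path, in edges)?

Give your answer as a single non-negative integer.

Op 1: add_edge(C, A). Edges now: 1
Op 2: add_edge(A, B). Edges now: 2
Op 3: add_edge(C, D). Edges now: 3
Op 4: add_edge(C, B). Edges now: 4
Op 5: add_edge(D, B). Edges now: 5
Op 6: add_edge(D, A). Edges now: 6
Compute levels (Kahn BFS):
  sources (in-degree 0): C
  process C: level=0
    C->A: in-degree(A)=1, level(A)>=1
    C->B: in-degree(B)=2, level(B)>=1
    C->D: in-degree(D)=0, level(D)=1, enqueue
  process D: level=1
    D->A: in-degree(A)=0, level(A)=2, enqueue
    D->B: in-degree(B)=1, level(B)>=2
  process A: level=2
    A->B: in-degree(B)=0, level(B)=3, enqueue
  process B: level=3
All levels: A:2, B:3, C:0, D:1
max level = 3

Answer: 3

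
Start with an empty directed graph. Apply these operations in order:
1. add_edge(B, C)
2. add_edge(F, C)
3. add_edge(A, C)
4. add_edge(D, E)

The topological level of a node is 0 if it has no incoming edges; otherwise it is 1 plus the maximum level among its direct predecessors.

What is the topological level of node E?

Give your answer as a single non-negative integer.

Answer: 1

Derivation:
Op 1: add_edge(B, C). Edges now: 1
Op 2: add_edge(F, C). Edges now: 2
Op 3: add_edge(A, C). Edges now: 3
Op 4: add_edge(D, E). Edges now: 4
Compute levels (Kahn BFS):
  sources (in-degree 0): A, B, D, F
  process A: level=0
    A->C: in-degree(C)=2, level(C)>=1
  process B: level=0
    B->C: in-degree(C)=1, level(C)>=1
  process D: level=0
    D->E: in-degree(E)=0, level(E)=1, enqueue
  process F: level=0
    F->C: in-degree(C)=0, level(C)=1, enqueue
  process E: level=1
  process C: level=1
All levels: A:0, B:0, C:1, D:0, E:1, F:0
level(E) = 1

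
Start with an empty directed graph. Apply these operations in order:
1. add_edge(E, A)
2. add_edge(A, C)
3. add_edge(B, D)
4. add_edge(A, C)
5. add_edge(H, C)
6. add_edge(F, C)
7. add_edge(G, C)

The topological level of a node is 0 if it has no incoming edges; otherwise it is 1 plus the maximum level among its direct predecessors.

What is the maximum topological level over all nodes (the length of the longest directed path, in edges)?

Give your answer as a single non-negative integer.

Op 1: add_edge(E, A). Edges now: 1
Op 2: add_edge(A, C). Edges now: 2
Op 3: add_edge(B, D). Edges now: 3
Op 4: add_edge(A, C) (duplicate, no change). Edges now: 3
Op 5: add_edge(H, C). Edges now: 4
Op 6: add_edge(F, C). Edges now: 5
Op 7: add_edge(G, C). Edges now: 6
Compute levels (Kahn BFS):
  sources (in-degree 0): B, E, F, G, H
  process B: level=0
    B->D: in-degree(D)=0, level(D)=1, enqueue
  process E: level=0
    E->A: in-degree(A)=0, level(A)=1, enqueue
  process F: level=0
    F->C: in-degree(C)=3, level(C)>=1
  process G: level=0
    G->C: in-degree(C)=2, level(C)>=1
  process H: level=0
    H->C: in-degree(C)=1, level(C)>=1
  process D: level=1
  process A: level=1
    A->C: in-degree(C)=0, level(C)=2, enqueue
  process C: level=2
All levels: A:1, B:0, C:2, D:1, E:0, F:0, G:0, H:0
max level = 2

Answer: 2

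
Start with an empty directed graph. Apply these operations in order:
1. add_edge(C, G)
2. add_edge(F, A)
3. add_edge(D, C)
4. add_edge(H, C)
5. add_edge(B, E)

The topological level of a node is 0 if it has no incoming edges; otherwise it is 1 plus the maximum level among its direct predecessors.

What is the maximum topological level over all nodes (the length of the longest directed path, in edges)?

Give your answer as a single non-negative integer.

Op 1: add_edge(C, G). Edges now: 1
Op 2: add_edge(F, A). Edges now: 2
Op 3: add_edge(D, C). Edges now: 3
Op 4: add_edge(H, C). Edges now: 4
Op 5: add_edge(B, E). Edges now: 5
Compute levels (Kahn BFS):
  sources (in-degree 0): B, D, F, H
  process B: level=0
    B->E: in-degree(E)=0, level(E)=1, enqueue
  process D: level=0
    D->C: in-degree(C)=1, level(C)>=1
  process F: level=0
    F->A: in-degree(A)=0, level(A)=1, enqueue
  process H: level=0
    H->C: in-degree(C)=0, level(C)=1, enqueue
  process E: level=1
  process A: level=1
  process C: level=1
    C->G: in-degree(G)=0, level(G)=2, enqueue
  process G: level=2
All levels: A:1, B:0, C:1, D:0, E:1, F:0, G:2, H:0
max level = 2

Answer: 2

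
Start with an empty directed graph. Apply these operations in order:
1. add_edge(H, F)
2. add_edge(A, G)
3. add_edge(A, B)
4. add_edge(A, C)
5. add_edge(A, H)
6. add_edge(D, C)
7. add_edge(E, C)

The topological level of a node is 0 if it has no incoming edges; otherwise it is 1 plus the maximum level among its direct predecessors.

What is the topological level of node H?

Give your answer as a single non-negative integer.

Op 1: add_edge(H, F). Edges now: 1
Op 2: add_edge(A, G). Edges now: 2
Op 3: add_edge(A, B). Edges now: 3
Op 4: add_edge(A, C). Edges now: 4
Op 5: add_edge(A, H). Edges now: 5
Op 6: add_edge(D, C). Edges now: 6
Op 7: add_edge(E, C). Edges now: 7
Compute levels (Kahn BFS):
  sources (in-degree 0): A, D, E
  process A: level=0
    A->B: in-degree(B)=0, level(B)=1, enqueue
    A->C: in-degree(C)=2, level(C)>=1
    A->G: in-degree(G)=0, level(G)=1, enqueue
    A->H: in-degree(H)=0, level(H)=1, enqueue
  process D: level=0
    D->C: in-degree(C)=1, level(C)>=1
  process E: level=0
    E->C: in-degree(C)=0, level(C)=1, enqueue
  process B: level=1
  process G: level=1
  process H: level=1
    H->F: in-degree(F)=0, level(F)=2, enqueue
  process C: level=1
  process F: level=2
All levels: A:0, B:1, C:1, D:0, E:0, F:2, G:1, H:1
level(H) = 1

Answer: 1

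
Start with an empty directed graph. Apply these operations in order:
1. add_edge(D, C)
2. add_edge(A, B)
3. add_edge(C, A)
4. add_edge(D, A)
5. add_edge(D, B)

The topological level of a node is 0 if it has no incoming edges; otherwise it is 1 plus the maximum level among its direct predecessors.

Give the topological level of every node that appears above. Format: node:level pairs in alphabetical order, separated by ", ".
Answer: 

Answer: A:2, B:3, C:1, D:0

Derivation:
Op 1: add_edge(D, C). Edges now: 1
Op 2: add_edge(A, B). Edges now: 2
Op 3: add_edge(C, A). Edges now: 3
Op 4: add_edge(D, A). Edges now: 4
Op 5: add_edge(D, B). Edges now: 5
Compute levels (Kahn BFS):
  sources (in-degree 0): D
  process D: level=0
    D->A: in-degree(A)=1, level(A)>=1
    D->B: in-degree(B)=1, level(B)>=1
    D->C: in-degree(C)=0, level(C)=1, enqueue
  process C: level=1
    C->A: in-degree(A)=0, level(A)=2, enqueue
  process A: level=2
    A->B: in-degree(B)=0, level(B)=3, enqueue
  process B: level=3
All levels: A:2, B:3, C:1, D:0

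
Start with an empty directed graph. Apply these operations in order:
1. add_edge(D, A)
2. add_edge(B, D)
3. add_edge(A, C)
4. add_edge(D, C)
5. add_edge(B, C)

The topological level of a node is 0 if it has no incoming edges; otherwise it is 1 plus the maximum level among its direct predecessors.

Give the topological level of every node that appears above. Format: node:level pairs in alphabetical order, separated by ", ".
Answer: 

Op 1: add_edge(D, A). Edges now: 1
Op 2: add_edge(B, D). Edges now: 2
Op 3: add_edge(A, C). Edges now: 3
Op 4: add_edge(D, C). Edges now: 4
Op 5: add_edge(B, C). Edges now: 5
Compute levels (Kahn BFS):
  sources (in-degree 0): B
  process B: level=0
    B->C: in-degree(C)=2, level(C)>=1
    B->D: in-degree(D)=0, level(D)=1, enqueue
  process D: level=1
    D->A: in-degree(A)=0, level(A)=2, enqueue
    D->C: in-degree(C)=1, level(C)>=2
  process A: level=2
    A->C: in-degree(C)=0, level(C)=3, enqueue
  process C: level=3
All levels: A:2, B:0, C:3, D:1

Answer: A:2, B:0, C:3, D:1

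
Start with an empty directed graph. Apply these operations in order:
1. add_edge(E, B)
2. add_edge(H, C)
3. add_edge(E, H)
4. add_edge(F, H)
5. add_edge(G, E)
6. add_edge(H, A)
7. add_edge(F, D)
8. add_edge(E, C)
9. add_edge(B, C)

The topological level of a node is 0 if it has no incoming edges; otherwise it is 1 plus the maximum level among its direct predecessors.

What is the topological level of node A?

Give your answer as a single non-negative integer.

Answer: 3

Derivation:
Op 1: add_edge(E, B). Edges now: 1
Op 2: add_edge(H, C). Edges now: 2
Op 3: add_edge(E, H). Edges now: 3
Op 4: add_edge(F, H). Edges now: 4
Op 5: add_edge(G, E). Edges now: 5
Op 6: add_edge(H, A). Edges now: 6
Op 7: add_edge(F, D). Edges now: 7
Op 8: add_edge(E, C). Edges now: 8
Op 9: add_edge(B, C). Edges now: 9
Compute levels (Kahn BFS):
  sources (in-degree 0): F, G
  process F: level=0
    F->D: in-degree(D)=0, level(D)=1, enqueue
    F->H: in-degree(H)=1, level(H)>=1
  process G: level=0
    G->E: in-degree(E)=0, level(E)=1, enqueue
  process D: level=1
  process E: level=1
    E->B: in-degree(B)=0, level(B)=2, enqueue
    E->C: in-degree(C)=2, level(C)>=2
    E->H: in-degree(H)=0, level(H)=2, enqueue
  process B: level=2
    B->C: in-degree(C)=1, level(C)>=3
  process H: level=2
    H->A: in-degree(A)=0, level(A)=3, enqueue
    H->C: in-degree(C)=0, level(C)=3, enqueue
  process A: level=3
  process C: level=3
All levels: A:3, B:2, C:3, D:1, E:1, F:0, G:0, H:2
level(A) = 3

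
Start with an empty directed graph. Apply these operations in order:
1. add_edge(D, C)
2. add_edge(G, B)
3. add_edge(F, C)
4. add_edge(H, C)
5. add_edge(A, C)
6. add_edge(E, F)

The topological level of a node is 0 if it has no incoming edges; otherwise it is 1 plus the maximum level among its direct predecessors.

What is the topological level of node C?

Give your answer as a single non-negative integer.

Answer: 2

Derivation:
Op 1: add_edge(D, C). Edges now: 1
Op 2: add_edge(G, B). Edges now: 2
Op 3: add_edge(F, C). Edges now: 3
Op 4: add_edge(H, C). Edges now: 4
Op 5: add_edge(A, C). Edges now: 5
Op 6: add_edge(E, F). Edges now: 6
Compute levels (Kahn BFS):
  sources (in-degree 0): A, D, E, G, H
  process A: level=0
    A->C: in-degree(C)=3, level(C)>=1
  process D: level=0
    D->C: in-degree(C)=2, level(C)>=1
  process E: level=0
    E->F: in-degree(F)=0, level(F)=1, enqueue
  process G: level=0
    G->B: in-degree(B)=0, level(B)=1, enqueue
  process H: level=0
    H->C: in-degree(C)=1, level(C)>=1
  process F: level=1
    F->C: in-degree(C)=0, level(C)=2, enqueue
  process B: level=1
  process C: level=2
All levels: A:0, B:1, C:2, D:0, E:0, F:1, G:0, H:0
level(C) = 2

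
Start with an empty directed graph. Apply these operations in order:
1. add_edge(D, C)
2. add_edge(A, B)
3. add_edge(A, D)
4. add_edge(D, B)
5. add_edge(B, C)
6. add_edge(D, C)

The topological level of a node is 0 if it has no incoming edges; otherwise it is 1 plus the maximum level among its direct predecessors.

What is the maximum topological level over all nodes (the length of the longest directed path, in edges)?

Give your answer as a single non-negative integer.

Op 1: add_edge(D, C). Edges now: 1
Op 2: add_edge(A, B). Edges now: 2
Op 3: add_edge(A, D). Edges now: 3
Op 4: add_edge(D, B). Edges now: 4
Op 5: add_edge(B, C). Edges now: 5
Op 6: add_edge(D, C) (duplicate, no change). Edges now: 5
Compute levels (Kahn BFS):
  sources (in-degree 0): A
  process A: level=0
    A->B: in-degree(B)=1, level(B)>=1
    A->D: in-degree(D)=0, level(D)=1, enqueue
  process D: level=1
    D->B: in-degree(B)=0, level(B)=2, enqueue
    D->C: in-degree(C)=1, level(C)>=2
  process B: level=2
    B->C: in-degree(C)=0, level(C)=3, enqueue
  process C: level=3
All levels: A:0, B:2, C:3, D:1
max level = 3

Answer: 3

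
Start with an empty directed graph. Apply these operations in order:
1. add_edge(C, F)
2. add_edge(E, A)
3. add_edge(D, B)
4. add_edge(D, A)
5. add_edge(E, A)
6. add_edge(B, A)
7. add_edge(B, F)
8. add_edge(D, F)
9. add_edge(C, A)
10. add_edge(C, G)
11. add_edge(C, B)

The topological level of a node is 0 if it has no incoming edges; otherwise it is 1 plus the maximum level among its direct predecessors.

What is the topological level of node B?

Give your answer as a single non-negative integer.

Op 1: add_edge(C, F). Edges now: 1
Op 2: add_edge(E, A). Edges now: 2
Op 3: add_edge(D, B). Edges now: 3
Op 4: add_edge(D, A). Edges now: 4
Op 5: add_edge(E, A) (duplicate, no change). Edges now: 4
Op 6: add_edge(B, A). Edges now: 5
Op 7: add_edge(B, F). Edges now: 6
Op 8: add_edge(D, F). Edges now: 7
Op 9: add_edge(C, A). Edges now: 8
Op 10: add_edge(C, G). Edges now: 9
Op 11: add_edge(C, B). Edges now: 10
Compute levels (Kahn BFS):
  sources (in-degree 0): C, D, E
  process C: level=0
    C->A: in-degree(A)=3, level(A)>=1
    C->B: in-degree(B)=1, level(B)>=1
    C->F: in-degree(F)=2, level(F)>=1
    C->G: in-degree(G)=0, level(G)=1, enqueue
  process D: level=0
    D->A: in-degree(A)=2, level(A)>=1
    D->B: in-degree(B)=0, level(B)=1, enqueue
    D->F: in-degree(F)=1, level(F)>=1
  process E: level=0
    E->A: in-degree(A)=1, level(A)>=1
  process G: level=1
  process B: level=1
    B->A: in-degree(A)=0, level(A)=2, enqueue
    B->F: in-degree(F)=0, level(F)=2, enqueue
  process A: level=2
  process F: level=2
All levels: A:2, B:1, C:0, D:0, E:0, F:2, G:1
level(B) = 1

Answer: 1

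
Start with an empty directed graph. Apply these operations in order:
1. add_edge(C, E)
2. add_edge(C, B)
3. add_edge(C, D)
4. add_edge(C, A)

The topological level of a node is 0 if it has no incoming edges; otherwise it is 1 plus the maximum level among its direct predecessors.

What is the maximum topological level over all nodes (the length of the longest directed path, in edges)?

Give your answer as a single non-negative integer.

Op 1: add_edge(C, E). Edges now: 1
Op 2: add_edge(C, B). Edges now: 2
Op 3: add_edge(C, D). Edges now: 3
Op 4: add_edge(C, A). Edges now: 4
Compute levels (Kahn BFS):
  sources (in-degree 0): C
  process C: level=0
    C->A: in-degree(A)=0, level(A)=1, enqueue
    C->B: in-degree(B)=0, level(B)=1, enqueue
    C->D: in-degree(D)=0, level(D)=1, enqueue
    C->E: in-degree(E)=0, level(E)=1, enqueue
  process A: level=1
  process B: level=1
  process D: level=1
  process E: level=1
All levels: A:1, B:1, C:0, D:1, E:1
max level = 1

Answer: 1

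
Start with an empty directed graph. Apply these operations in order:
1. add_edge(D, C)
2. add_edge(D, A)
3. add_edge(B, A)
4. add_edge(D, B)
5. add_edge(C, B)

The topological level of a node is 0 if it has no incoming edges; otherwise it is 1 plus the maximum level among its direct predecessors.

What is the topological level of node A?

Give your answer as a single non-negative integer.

Answer: 3

Derivation:
Op 1: add_edge(D, C). Edges now: 1
Op 2: add_edge(D, A). Edges now: 2
Op 3: add_edge(B, A). Edges now: 3
Op 4: add_edge(D, B). Edges now: 4
Op 5: add_edge(C, B). Edges now: 5
Compute levels (Kahn BFS):
  sources (in-degree 0): D
  process D: level=0
    D->A: in-degree(A)=1, level(A)>=1
    D->B: in-degree(B)=1, level(B)>=1
    D->C: in-degree(C)=0, level(C)=1, enqueue
  process C: level=1
    C->B: in-degree(B)=0, level(B)=2, enqueue
  process B: level=2
    B->A: in-degree(A)=0, level(A)=3, enqueue
  process A: level=3
All levels: A:3, B:2, C:1, D:0
level(A) = 3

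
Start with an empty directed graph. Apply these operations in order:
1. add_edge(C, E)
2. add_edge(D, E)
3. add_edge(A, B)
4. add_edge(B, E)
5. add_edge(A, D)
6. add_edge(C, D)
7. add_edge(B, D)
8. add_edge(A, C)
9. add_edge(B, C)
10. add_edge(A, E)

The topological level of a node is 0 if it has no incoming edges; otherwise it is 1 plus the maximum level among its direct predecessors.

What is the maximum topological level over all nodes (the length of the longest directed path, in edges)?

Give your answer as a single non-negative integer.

Answer: 4

Derivation:
Op 1: add_edge(C, E). Edges now: 1
Op 2: add_edge(D, E). Edges now: 2
Op 3: add_edge(A, B). Edges now: 3
Op 4: add_edge(B, E). Edges now: 4
Op 5: add_edge(A, D). Edges now: 5
Op 6: add_edge(C, D). Edges now: 6
Op 7: add_edge(B, D). Edges now: 7
Op 8: add_edge(A, C). Edges now: 8
Op 9: add_edge(B, C). Edges now: 9
Op 10: add_edge(A, E). Edges now: 10
Compute levels (Kahn BFS):
  sources (in-degree 0): A
  process A: level=0
    A->B: in-degree(B)=0, level(B)=1, enqueue
    A->C: in-degree(C)=1, level(C)>=1
    A->D: in-degree(D)=2, level(D)>=1
    A->E: in-degree(E)=3, level(E)>=1
  process B: level=1
    B->C: in-degree(C)=0, level(C)=2, enqueue
    B->D: in-degree(D)=1, level(D)>=2
    B->E: in-degree(E)=2, level(E)>=2
  process C: level=2
    C->D: in-degree(D)=0, level(D)=3, enqueue
    C->E: in-degree(E)=1, level(E)>=3
  process D: level=3
    D->E: in-degree(E)=0, level(E)=4, enqueue
  process E: level=4
All levels: A:0, B:1, C:2, D:3, E:4
max level = 4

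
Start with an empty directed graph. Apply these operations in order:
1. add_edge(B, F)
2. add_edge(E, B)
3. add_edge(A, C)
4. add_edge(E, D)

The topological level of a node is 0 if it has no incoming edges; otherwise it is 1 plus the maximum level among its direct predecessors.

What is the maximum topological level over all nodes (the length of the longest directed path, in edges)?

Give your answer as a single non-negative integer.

Op 1: add_edge(B, F). Edges now: 1
Op 2: add_edge(E, B). Edges now: 2
Op 3: add_edge(A, C). Edges now: 3
Op 4: add_edge(E, D). Edges now: 4
Compute levels (Kahn BFS):
  sources (in-degree 0): A, E
  process A: level=0
    A->C: in-degree(C)=0, level(C)=1, enqueue
  process E: level=0
    E->B: in-degree(B)=0, level(B)=1, enqueue
    E->D: in-degree(D)=0, level(D)=1, enqueue
  process C: level=1
  process B: level=1
    B->F: in-degree(F)=0, level(F)=2, enqueue
  process D: level=1
  process F: level=2
All levels: A:0, B:1, C:1, D:1, E:0, F:2
max level = 2

Answer: 2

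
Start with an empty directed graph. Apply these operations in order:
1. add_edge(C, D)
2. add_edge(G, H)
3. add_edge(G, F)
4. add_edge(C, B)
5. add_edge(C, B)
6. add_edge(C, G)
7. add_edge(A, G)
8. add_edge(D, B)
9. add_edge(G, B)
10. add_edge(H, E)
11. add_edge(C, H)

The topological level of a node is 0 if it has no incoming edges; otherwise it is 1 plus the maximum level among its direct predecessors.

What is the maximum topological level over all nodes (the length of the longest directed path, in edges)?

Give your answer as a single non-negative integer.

Op 1: add_edge(C, D). Edges now: 1
Op 2: add_edge(G, H). Edges now: 2
Op 3: add_edge(G, F). Edges now: 3
Op 4: add_edge(C, B). Edges now: 4
Op 5: add_edge(C, B) (duplicate, no change). Edges now: 4
Op 6: add_edge(C, G). Edges now: 5
Op 7: add_edge(A, G). Edges now: 6
Op 8: add_edge(D, B). Edges now: 7
Op 9: add_edge(G, B). Edges now: 8
Op 10: add_edge(H, E). Edges now: 9
Op 11: add_edge(C, H). Edges now: 10
Compute levels (Kahn BFS):
  sources (in-degree 0): A, C
  process A: level=0
    A->G: in-degree(G)=1, level(G)>=1
  process C: level=0
    C->B: in-degree(B)=2, level(B)>=1
    C->D: in-degree(D)=0, level(D)=1, enqueue
    C->G: in-degree(G)=0, level(G)=1, enqueue
    C->H: in-degree(H)=1, level(H)>=1
  process D: level=1
    D->B: in-degree(B)=1, level(B)>=2
  process G: level=1
    G->B: in-degree(B)=0, level(B)=2, enqueue
    G->F: in-degree(F)=0, level(F)=2, enqueue
    G->H: in-degree(H)=0, level(H)=2, enqueue
  process B: level=2
  process F: level=2
  process H: level=2
    H->E: in-degree(E)=0, level(E)=3, enqueue
  process E: level=3
All levels: A:0, B:2, C:0, D:1, E:3, F:2, G:1, H:2
max level = 3

Answer: 3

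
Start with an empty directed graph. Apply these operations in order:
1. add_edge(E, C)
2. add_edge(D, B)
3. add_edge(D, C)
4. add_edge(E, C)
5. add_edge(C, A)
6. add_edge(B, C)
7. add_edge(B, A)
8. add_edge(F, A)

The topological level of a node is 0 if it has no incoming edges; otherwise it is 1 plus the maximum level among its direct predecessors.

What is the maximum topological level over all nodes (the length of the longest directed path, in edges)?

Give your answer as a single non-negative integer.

Op 1: add_edge(E, C). Edges now: 1
Op 2: add_edge(D, B). Edges now: 2
Op 3: add_edge(D, C). Edges now: 3
Op 4: add_edge(E, C) (duplicate, no change). Edges now: 3
Op 5: add_edge(C, A). Edges now: 4
Op 6: add_edge(B, C). Edges now: 5
Op 7: add_edge(B, A). Edges now: 6
Op 8: add_edge(F, A). Edges now: 7
Compute levels (Kahn BFS):
  sources (in-degree 0): D, E, F
  process D: level=0
    D->B: in-degree(B)=0, level(B)=1, enqueue
    D->C: in-degree(C)=2, level(C)>=1
  process E: level=0
    E->C: in-degree(C)=1, level(C)>=1
  process F: level=0
    F->A: in-degree(A)=2, level(A)>=1
  process B: level=1
    B->A: in-degree(A)=1, level(A)>=2
    B->C: in-degree(C)=0, level(C)=2, enqueue
  process C: level=2
    C->A: in-degree(A)=0, level(A)=3, enqueue
  process A: level=3
All levels: A:3, B:1, C:2, D:0, E:0, F:0
max level = 3

Answer: 3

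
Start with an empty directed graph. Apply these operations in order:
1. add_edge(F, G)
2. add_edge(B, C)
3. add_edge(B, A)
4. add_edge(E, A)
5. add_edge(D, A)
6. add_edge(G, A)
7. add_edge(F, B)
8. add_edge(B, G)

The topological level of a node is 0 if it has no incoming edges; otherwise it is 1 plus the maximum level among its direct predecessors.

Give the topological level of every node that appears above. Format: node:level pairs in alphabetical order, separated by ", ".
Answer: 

Op 1: add_edge(F, G). Edges now: 1
Op 2: add_edge(B, C). Edges now: 2
Op 3: add_edge(B, A). Edges now: 3
Op 4: add_edge(E, A). Edges now: 4
Op 5: add_edge(D, A). Edges now: 5
Op 6: add_edge(G, A). Edges now: 6
Op 7: add_edge(F, B). Edges now: 7
Op 8: add_edge(B, G). Edges now: 8
Compute levels (Kahn BFS):
  sources (in-degree 0): D, E, F
  process D: level=0
    D->A: in-degree(A)=3, level(A)>=1
  process E: level=0
    E->A: in-degree(A)=2, level(A)>=1
  process F: level=0
    F->B: in-degree(B)=0, level(B)=1, enqueue
    F->G: in-degree(G)=1, level(G)>=1
  process B: level=1
    B->A: in-degree(A)=1, level(A)>=2
    B->C: in-degree(C)=0, level(C)=2, enqueue
    B->G: in-degree(G)=0, level(G)=2, enqueue
  process C: level=2
  process G: level=2
    G->A: in-degree(A)=0, level(A)=3, enqueue
  process A: level=3
All levels: A:3, B:1, C:2, D:0, E:0, F:0, G:2

Answer: A:3, B:1, C:2, D:0, E:0, F:0, G:2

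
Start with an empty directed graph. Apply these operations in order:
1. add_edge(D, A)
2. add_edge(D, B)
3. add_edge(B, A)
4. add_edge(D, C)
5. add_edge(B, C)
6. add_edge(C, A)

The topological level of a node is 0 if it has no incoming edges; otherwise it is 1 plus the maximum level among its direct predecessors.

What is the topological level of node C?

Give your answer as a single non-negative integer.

Op 1: add_edge(D, A). Edges now: 1
Op 2: add_edge(D, B). Edges now: 2
Op 3: add_edge(B, A). Edges now: 3
Op 4: add_edge(D, C). Edges now: 4
Op 5: add_edge(B, C). Edges now: 5
Op 6: add_edge(C, A). Edges now: 6
Compute levels (Kahn BFS):
  sources (in-degree 0): D
  process D: level=0
    D->A: in-degree(A)=2, level(A)>=1
    D->B: in-degree(B)=0, level(B)=1, enqueue
    D->C: in-degree(C)=1, level(C)>=1
  process B: level=1
    B->A: in-degree(A)=1, level(A)>=2
    B->C: in-degree(C)=0, level(C)=2, enqueue
  process C: level=2
    C->A: in-degree(A)=0, level(A)=3, enqueue
  process A: level=3
All levels: A:3, B:1, C:2, D:0
level(C) = 2

Answer: 2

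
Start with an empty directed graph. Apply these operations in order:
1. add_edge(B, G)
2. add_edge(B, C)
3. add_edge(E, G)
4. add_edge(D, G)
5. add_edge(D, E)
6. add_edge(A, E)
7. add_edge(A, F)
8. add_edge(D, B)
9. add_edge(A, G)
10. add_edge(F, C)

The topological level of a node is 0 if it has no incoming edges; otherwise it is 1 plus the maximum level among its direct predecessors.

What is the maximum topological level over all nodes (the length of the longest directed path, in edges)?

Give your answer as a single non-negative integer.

Op 1: add_edge(B, G). Edges now: 1
Op 2: add_edge(B, C). Edges now: 2
Op 3: add_edge(E, G). Edges now: 3
Op 4: add_edge(D, G). Edges now: 4
Op 5: add_edge(D, E). Edges now: 5
Op 6: add_edge(A, E). Edges now: 6
Op 7: add_edge(A, F). Edges now: 7
Op 8: add_edge(D, B). Edges now: 8
Op 9: add_edge(A, G). Edges now: 9
Op 10: add_edge(F, C). Edges now: 10
Compute levels (Kahn BFS):
  sources (in-degree 0): A, D
  process A: level=0
    A->E: in-degree(E)=1, level(E)>=1
    A->F: in-degree(F)=0, level(F)=1, enqueue
    A->G: in-degree(G)=3, level(G)>=1
  process D: level=0
    D->B: in-degree(B)=0, level(B)=1, enqueue
    D->E: in-degree(E)=0, level(E)=1, enqueue
    D->G: in-degree(G)=2, level(G)>=1
  process F: level=1
    F->C: in-degree(C)=1, level(C)>=2
  process B: level=1
    B->C: in-degree(C)=0, level(C)=2, enqueue
    B->G: in-degree(G)=1, level(G)>=2
  process E: level=1
    E->G: in-degree(G)=0, level(G)=2, enqueue
  process C: level=2
  process G: level=2
All levels: A:0, B:1, C:2, D:0, E:1, F:1, G:2
max level = 2

Answer: 2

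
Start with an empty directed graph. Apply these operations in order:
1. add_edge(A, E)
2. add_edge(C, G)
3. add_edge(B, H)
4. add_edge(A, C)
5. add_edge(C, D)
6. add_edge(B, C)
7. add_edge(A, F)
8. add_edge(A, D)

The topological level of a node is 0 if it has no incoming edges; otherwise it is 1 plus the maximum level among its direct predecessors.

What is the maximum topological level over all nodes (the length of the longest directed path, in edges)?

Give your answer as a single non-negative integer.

Answer: 2

Derivation:
Op 1: add_edge(A, E). Edges now: 1
Op 2: add_edge(C, G). Edges now: 2
Op 3: add_edge(B, H). Edges now: 3
Op 4: add_edge(A, C). Edges now: 4
Op 5: add_edge(C, D). Edges now: 5
Op 6: add_edge(B, C). Edges now: 6
Op 7: add_edge(A, F). Edges now: 7
Op 8: add_edge(A, D). Edges now: 8
Compute levels (Kahn BFS):
  sources (in-degree 0): A, B
  process A: level=0
    A->C: in-degree(C)=1, level(C)>=1
    A->D: in-degree(D)=1, level(D)>=1
    A->E: in-degree(E)=0, level(E)=1, enqueue
    A->F: in-degree(F)=0, level(F)=1, enqueue
  process B: level=0
    B->C: in-degree(C)=0, level(C)=1, enqueue
    B->H: in-degree(H)=0, level(H)=1, enqueue
  process E: level=1
  process F: level=1
  process C: level=1
    C->D: in-degree(D)=0, level(D)=2, enqueue
    C->G: in-degree(G)=0, level(G)=2, enqueue
  process H: level=1
  process D: level=2
  process G: level=2
All levels: A:0, B:0, C:1, D:2, E:1, F:1, G:2, H:1
max level = 2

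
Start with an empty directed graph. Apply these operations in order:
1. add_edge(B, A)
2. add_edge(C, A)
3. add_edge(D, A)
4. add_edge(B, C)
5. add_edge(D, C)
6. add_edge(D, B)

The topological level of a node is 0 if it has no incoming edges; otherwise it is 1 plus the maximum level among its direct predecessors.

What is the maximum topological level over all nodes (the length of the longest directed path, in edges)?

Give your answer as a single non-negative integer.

Answer: 3

Derivation:
Op 1: add_edge(B, A). Edges now: 1
Op 2: add_edge(C, A). Edges now: 2
Op 3: add_edge(D, A). Edges now: 3
Op 4: add_edge(B, C). Edges now: 4
Op 5: add_edge(D, C). Edges now: 5
Op 6: add_edge(D, B). Edges now: 6
Compute levels (Kahn BFS):
  sources (in-degree 0): D
  process D: level=0
    D->A: in-degree(A)=2, level(A)>=1
    D->B: in-degree(B)=0, level(B)=1, enqueue
    D->C: in-degree(C)=1, level(C)>=1
  process B: level=1
    B->A: in-degree(A)=1, level(A)>=2
    B->C: in-degree(C)=0, level(C)=2, enqueue
  process C: level=2
    C->A: in-degree(A)=0, level(A)=3, enqueue
  process A: level=3
All levels: A:3, B:1, C:2, D:0
max level = 3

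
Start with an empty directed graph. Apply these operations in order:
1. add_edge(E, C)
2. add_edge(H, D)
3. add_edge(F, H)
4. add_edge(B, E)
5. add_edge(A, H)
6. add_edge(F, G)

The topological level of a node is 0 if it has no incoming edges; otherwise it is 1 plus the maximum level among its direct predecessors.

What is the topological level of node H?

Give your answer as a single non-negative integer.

Answer: 1

Derivation:
Op 1: add_edge(E, C). Edges now: 1
Op 2: add_edge(H, D). Edges now: 2
Op 3: add_edge(F, H). Edges now: 3
Op 4: add_edge(B, E). Edges now: 4
Op 5: add_edge(A, H). Edges now: 5
Op 6: add_edge(F, G). Edges now: 6
Compute levels (Kahn BFS):
  sources (in-degree 0): A, B, F
  process A: level=0
    A->H: in-degree(H)=1, level(H)>=1
  process B: level=0
    B->E: in-degree(E)=0, level(E)=1, enqueue
  process F: level=0
    F->G: in-degree(G)=0, level(G)=1, enqueue
    F->H: in-degree(H)=0, level(H)=1, enqueue
  process E: level=1
    E->C: in-degree(C)=0, level(C)=2, enqueue
  process G: level=1
  process H: level=1
    H->D: in-degree(D)=0, level(D)=2, enqueue
  process C: level=2
  process D: level=2
All levels: A:0, B:0, C:2, D:2, E:1, F:0, G:1, H:1
level(H) = 1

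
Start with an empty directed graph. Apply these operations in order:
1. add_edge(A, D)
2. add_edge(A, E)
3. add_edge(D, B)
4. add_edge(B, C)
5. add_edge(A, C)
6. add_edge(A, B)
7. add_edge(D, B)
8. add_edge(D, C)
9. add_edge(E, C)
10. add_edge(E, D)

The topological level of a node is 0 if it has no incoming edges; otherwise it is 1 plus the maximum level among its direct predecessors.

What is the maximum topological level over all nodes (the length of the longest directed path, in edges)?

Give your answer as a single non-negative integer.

Op 1: add_edge(A, D). Edges now: 1
Op 2: add_edge(A, E). Edges now: 2
Op 3: add_edge(D, B). Edges now: 3
Op 4: add_edge(B, C). Edges now: 4
Op 5: add_edge(A, C). Edges now: 5
Op 6: add_edge(A, B). Edges now: 6
Op 7: add_edge(D, B) (duplicate, no change). Edges now: 6
Op 8: add_edge(D, C). Edges now: 7
Op 9: add_edge(E, C). Edges now: 8
Op 10: add_edge(E, D). Edges now: 9
Compute levels (Kahn BFS):
  sources (in-degree 0): A
  process A: level=0
    A->B: in-degree(B)=1, level(B)>=1
    A->C: in-degree(C)=3, level(C)>=1
    A->D: in-degree(D)=1, level(D)>=1
    A->E: in-degree(E)=0, level(E)=1, enqueue
  process E: level=1
    E->C: in-degree(C)=2, level(C)>=2
    E->D: in-degree(D)=0, level(D)=2, enqueue
  process D: level=2
    D->B: in-degree(B)=0, level(B)=3, enqueue
    D->C: in-degree(C)=1, level(C)>=3
  process B: level=3
    B->C: in-degree(C)=0, level(C)=4, enqueue
  process C: level=4
All levels: A:0, B:3, C:4, D:2, E:1
max level = 4

Answer: 4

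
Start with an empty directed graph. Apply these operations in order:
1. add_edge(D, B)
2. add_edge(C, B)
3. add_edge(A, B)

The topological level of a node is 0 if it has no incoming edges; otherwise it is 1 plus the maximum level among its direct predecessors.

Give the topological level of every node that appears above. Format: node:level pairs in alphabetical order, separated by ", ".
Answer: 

Answer: A:0, B:1, C:0, D:0

Derivation:
Op 1: add_edge(D, B). Edges now: 1
Op 2: add_edge(C, B). Edges now: 2
Op 3: add_edge(A, B). Edges now: 3
Compute levels (Kahn BFS):
  sources (in-degree 0): A, C, D
  process A: level=0
    A->B: in-degree(B)=2, level(B)>=1
  process C: level=0
    C->B: in-degree(B)=1, level(B)>=1
  process D: level=0
    D->B: in-degree(B)=0, level(B)=1, enqueue
  process B: level=1
All levels: A:0, B:1, C:0, D:0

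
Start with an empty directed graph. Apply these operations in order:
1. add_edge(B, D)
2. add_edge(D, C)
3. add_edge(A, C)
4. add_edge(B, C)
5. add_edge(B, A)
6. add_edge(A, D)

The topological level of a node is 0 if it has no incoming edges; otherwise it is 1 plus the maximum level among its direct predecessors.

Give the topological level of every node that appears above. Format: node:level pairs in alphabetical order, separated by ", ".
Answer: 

Answer: A:1, B:0, C:3, D:2

Derivation:
Op 1: add_edge(B, D). Edges now: 1
Op 2: add_edge(D, C). Edges now: 2
Op 3: add_edge(A, C). Edges now: 3
Op 4: add_edge(B, C). Edges now: 4
Op 5: add_edge(B, A). Edges now: 5
Op 6: add_edge(A, D). Edges now: 6
Compute levels (Kahn BFS):
  sources (in-degree 0): B
  process B: level=0
    B->A: in-degree(A)=0, level(A)=1, enqueue
    B->C: in-degree(C)=2, level(C)>=1
    B->D: in-degree(D)=1, level(D)>=1
  process A: level=1
    A->C: in-degree(C)=1, level(C)>=2
    A->D: in-degree(D)=0, level(D)=2, enqueue
  process D: level=2
    D->C: in-degree(C)=0, level(C)=3, enqueue
  process C: level=3
All levels: A:1, B:0, C:3, D:2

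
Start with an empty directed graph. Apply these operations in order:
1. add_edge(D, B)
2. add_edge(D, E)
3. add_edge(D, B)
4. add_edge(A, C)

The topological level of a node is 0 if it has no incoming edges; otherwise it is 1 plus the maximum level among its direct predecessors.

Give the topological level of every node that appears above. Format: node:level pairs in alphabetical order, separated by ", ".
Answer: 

Answer: A:0, B:1, C:1, D:0, E:1

Derivation:
Op 1: add_edge(D, B). Edges now: 1
Op 2: add_edge(D, E). Edges now: 2
Op 3: add_edge(D, B) (duplicate, no change). Edges now: 2
Op 4: add_edge(A, C). Edges now: 3
Compute levels (Kahn BFS):
  sources (in-degree 0): A, D
  process A: level=0
    A->C: in-degree(C)=0, level(C)=1, enqueue
  process D: level=0
    D->B: in-degree(B)=0, level(B)=1, enqueue
    D->E: in-degree(E)=0, level(E)=1, enqueue
  process C: level=1
  process B: level=1
  process E: level=1
All levels: A:0, B:1, C:1, D:0, E:1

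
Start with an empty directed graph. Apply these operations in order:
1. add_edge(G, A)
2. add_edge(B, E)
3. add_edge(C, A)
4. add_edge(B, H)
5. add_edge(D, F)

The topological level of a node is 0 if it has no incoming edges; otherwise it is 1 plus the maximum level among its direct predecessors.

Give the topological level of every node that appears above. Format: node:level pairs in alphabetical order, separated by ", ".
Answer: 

Answer: A:1, B:0, C:0, D:0, E:1, F:1, G:0, H:1

Derivation:
Op 1: add_edge(G, A). Edges now: 1
Op 2: add_edge(B, E). Edges now: 2
Op 3: add_edge(C, A). Edges now: 3
Op 4: add_edge(B, H). Edges now: 4
Op 5: add_edge(D, F). Edges now: 5
Compute levels (Kahn BFS):
  sources (in-degree 0): B, C, D, G
  process B: level=0
    B->E: in-degree(E)=0, level(E)=1, enqueue
    B->H: in-degree(H)=0, level(H)=1, enqueue
  process C: level=0
    C->A: in-degree(A)=1, level(A)>=1
  process D: level=0
    D->F: in-degree(F)=0, level(F)=1, enqueue
  process G: level=0
    G->A: in-degree(A)=0, level(A)=1, enqueue
  process E: level=1
  process H: level=1
  process F: level=1
  process A: level=1
All levels: A:1, B:0, C:0, D:0, E:1, F:1, G:0, H:1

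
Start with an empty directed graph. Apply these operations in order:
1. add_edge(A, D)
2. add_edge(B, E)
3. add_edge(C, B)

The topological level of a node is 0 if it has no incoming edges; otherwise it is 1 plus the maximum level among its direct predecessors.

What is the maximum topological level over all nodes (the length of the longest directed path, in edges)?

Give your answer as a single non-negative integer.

Op 1: add_edge(A, D). Edges now: 1
Op 2: add_edge(B, E). Edges now: 2
Op 3: add_edge(C, B). Edges now: 3
Compute levels (Kahn BFS):
  sources (in-degree 0): A, C
  process A: level=0
    A->D: in-degree(D)=0, level(D)=1, enqueue
  process C: level=0
    C->B: in-degree(B)=0, level(B)=1, enqueue
  process D: level=1
  process B: level=1
    B->E: in-degree(E)=0, level(E)=2, enqueue
  process E: level=2
All levels: A:0, B:1, C:0, D:1, E:2
max level = 2

Answer: 2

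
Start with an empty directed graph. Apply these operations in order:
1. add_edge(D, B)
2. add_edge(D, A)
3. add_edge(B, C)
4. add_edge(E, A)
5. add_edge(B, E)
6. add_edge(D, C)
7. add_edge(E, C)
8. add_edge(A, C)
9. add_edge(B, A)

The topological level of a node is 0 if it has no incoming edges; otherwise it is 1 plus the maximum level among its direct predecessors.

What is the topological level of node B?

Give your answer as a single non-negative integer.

Answer: 1

Derivation:
Op 1: add_edge(D, B). Edges now: 1
Op 2: add_edge(D, A). Edges now: 2
Op 3: add_edge(B, C). Edges now: 3
Op 4: add_edge(E, A). Edges now: 4
Op 5: add_edge(B, E). Edges now: 5
Op 6: add_edge(D, C). Edges now: 6
Op 7: add_edge(E, C). Edges now: 7
Op 8: add_edge(A, C). Edges now: 8
Op 9: add_edge(B, A). Edges now: 9
Compute levels (Kahn BFS):
  sources (in-degree 0): D
  process D: level=0
    D->A: in-degree(A)=2, level(A)>=1
    D->B: in-degree(B)=0, level(B)=1, enqueue
    D->C: in-degree(C)=3, level(C)>=1
  process B: level=1
    B->A: in-degree(A)=1, level(A)>=2
    B->C: in-degree(C)=2, level(C)>=2
    B->E: in-degree(E)=0, level(E)=2, enqueue
  process E: level=2
    E->A: in-degree(A)=0, level(A)=3, enqueue
    E->C: in-degree(C)=1, level(C)>=3
  process A: level=3
    A->C: in-degree(C)=0, level(C)=4, enqueue
  process C: level=4
All levels: A:3, B:1, C:4, D:0, E:2
level(B) = 1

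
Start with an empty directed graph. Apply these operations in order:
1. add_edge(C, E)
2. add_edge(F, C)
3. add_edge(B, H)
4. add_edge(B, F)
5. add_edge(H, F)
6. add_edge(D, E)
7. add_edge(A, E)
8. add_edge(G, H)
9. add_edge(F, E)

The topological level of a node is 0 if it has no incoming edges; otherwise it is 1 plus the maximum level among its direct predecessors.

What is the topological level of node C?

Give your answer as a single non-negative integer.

Op 1: add_edge(C, E). Edges now: 1
Op 2: add_edge(F, C). Edges now: 2
Op 3: add_edge(B, H). Edges now: 3
Op 4: add_edge(B, F). Edges now: 4
Op 5: add_edge(H, F). Edges now: 5
Op 6: add_edge(D, E). Edges now: 6
Op 7: add_edge(A, E). Edges now: 7
Op 8: add_edge(G, H). Edges now: 8
Op 9: add_edge(F, E). Edges now: 9
Compute levels (Kahn BFS):
  sources (in-degree 0): A, B, D, G
  process A: level=0
    A->E: in-degree(E)=3, level(E)>=1
  process B: level=0
    B->F: in-degree(F)=1, level(F)>=1
    B->H: in-degree(H)=1, level(H)>=1
  process D: level=0
    D->E: in-degree(E)=2, level(E)>=1
  process G: level=0
    G->H: in-degree(H)=0, level(H)=1, enqueue
  process H: level=1
    H->F: in-degree(F)=0, level(F)=2, enqueue
  process F: level=2
    F->C: in-degree(C)=0, level(C)=3, enqueue
    F->E: in-degree(E)=1, level(E)>=3
  process C: level=3
    C->E: in-degree(E)=0, level(E)=4, enqueue
  process E: level=4
All levels: A:0, B:0, C:3, D:0, E:4, F:2, G:0, H:1
level(C) = 3

Answer: 3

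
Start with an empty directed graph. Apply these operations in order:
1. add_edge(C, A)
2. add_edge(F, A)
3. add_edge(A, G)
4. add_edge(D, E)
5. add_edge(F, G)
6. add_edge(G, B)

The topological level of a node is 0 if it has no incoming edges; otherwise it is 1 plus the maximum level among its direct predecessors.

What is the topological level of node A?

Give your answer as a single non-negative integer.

Op 1: add_edge(C, A). Edges now: 1
Op 2: add_edge(F, A). Edges now: 2
Op 3: add_edge(A, G). Edges now: 3
Op 4: add_edge(D, E). Edges now: 4
Op 5: add_edge(F, G). Edges now: 5
Op 6: add_edge(G, B). Edges now: 6
Compute levels (Kahn BFS):
  sources (in-degree 0): C, D, F
  process C: level=0
    C->A: in-degree(A)=1, level(A)>=1
  process D: level=0
    D->E: in-degree(E)=0, level(E)=1, enqueue
  process F: level=0
    F->A: in-degree(A)=0, level(A)=1, enqueue
    F->G: in-degree(G)=1, level(G)>=1
  process E: level=1
  process A: level=1
    A->G: in-degree(G)=0, level(G)=2, enqueue
  process G: level=2
    G->B: in-degree(B)=0, level(B)=3, enqueue
  process B: level=3
All levels: A:1, B:3, C:0, D:0, E:1, F:0, G:2
level(A) = 1

Answer: 1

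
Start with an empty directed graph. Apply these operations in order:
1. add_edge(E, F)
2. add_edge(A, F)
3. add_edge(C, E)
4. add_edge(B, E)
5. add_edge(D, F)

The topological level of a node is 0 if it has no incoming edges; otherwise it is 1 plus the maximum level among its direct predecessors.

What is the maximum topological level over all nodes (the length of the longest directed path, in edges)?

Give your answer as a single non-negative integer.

Answer: 2

Derivation:
Op 1: add_edge(E, F). Edges now: 1
Op 2: add_edge(A, F). Edges now: 2
Op 3: add_edge(C, E). Edges now: 3
Op 4: add_edge(B, E). Edges now: 4
Op 5: add_edge(D, F). Edges now: 5
Compute levels (Kahn BFS):
  sources (in-degree 0): A, B, C, D
  process A: level=0
    A->F: in-degree(F)=2, level(F)>=1
  process B: level=0
    B->E: in-degree(E)=1, level(E)>=1
  process C: level=0
    C->E: in-degree(E)=0, level(E)=1, enqueue
  process D: level=0
    D->F: in-degree(F)=1, level(F)>=1
  process E: level=1
    E->F: in-degree(F)=0, level(F)=2, enqueue
  process F: level=2
All levels: A:0, B:0, C:0, D:0, E:1, F:2
max level = 2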